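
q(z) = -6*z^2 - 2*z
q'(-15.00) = 178.00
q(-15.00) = -1320.00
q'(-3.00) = 34.00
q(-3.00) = -48.00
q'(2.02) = -26.24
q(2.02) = -28.52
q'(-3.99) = 45.88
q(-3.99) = -87.54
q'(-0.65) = 5.80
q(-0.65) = -1.24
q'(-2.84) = 32.08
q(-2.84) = -42.71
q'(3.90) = -48.80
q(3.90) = -99.06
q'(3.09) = -39.08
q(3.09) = -63.47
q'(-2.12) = 23.44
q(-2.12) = -22.73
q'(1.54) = -20.48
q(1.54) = -17.31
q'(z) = -12*z - 2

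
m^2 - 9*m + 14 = (m - 7)*(m - 2)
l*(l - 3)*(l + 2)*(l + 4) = l^4 + 3*l^3 - 10*l^2 - 24*l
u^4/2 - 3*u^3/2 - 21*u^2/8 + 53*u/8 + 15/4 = (u/2 + 1)*(u - 3)*(u - 5/2)*(u + 1/2)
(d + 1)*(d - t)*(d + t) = d^3 + d^2 - d*t^2 - t^2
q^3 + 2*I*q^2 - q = q*(q + I)^2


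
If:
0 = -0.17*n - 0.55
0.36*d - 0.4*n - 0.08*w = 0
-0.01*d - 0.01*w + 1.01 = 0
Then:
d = 15.42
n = -3.24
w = 85.58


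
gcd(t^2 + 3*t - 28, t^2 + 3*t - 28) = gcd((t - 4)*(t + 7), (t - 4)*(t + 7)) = t^2 + 3*t - 28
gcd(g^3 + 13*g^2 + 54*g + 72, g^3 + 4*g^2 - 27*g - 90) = g^2 + 9*g + 18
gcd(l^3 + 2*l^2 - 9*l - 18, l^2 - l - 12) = l + 3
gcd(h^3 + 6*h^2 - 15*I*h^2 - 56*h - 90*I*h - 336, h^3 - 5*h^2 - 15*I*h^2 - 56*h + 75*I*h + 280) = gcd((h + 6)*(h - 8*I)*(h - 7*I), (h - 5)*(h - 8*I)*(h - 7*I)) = h^2 - 15*I*h - 56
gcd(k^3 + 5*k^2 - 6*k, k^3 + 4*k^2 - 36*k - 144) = k + 6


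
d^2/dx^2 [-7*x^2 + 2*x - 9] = -14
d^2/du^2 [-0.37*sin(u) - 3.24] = 0.37*sin(u)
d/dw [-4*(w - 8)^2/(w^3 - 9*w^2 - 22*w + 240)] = 4*(w^2 - 16*w + 38)/(w^4 - 2*w^3 - 59*w^2 + 60*w + 900)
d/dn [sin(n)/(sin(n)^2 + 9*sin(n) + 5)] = (cos(n)^2 + 4)*cos(n)/(sin(n)^2 + 9*sin(n) + 5)^2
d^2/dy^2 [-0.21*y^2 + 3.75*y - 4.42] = -0.420000000000000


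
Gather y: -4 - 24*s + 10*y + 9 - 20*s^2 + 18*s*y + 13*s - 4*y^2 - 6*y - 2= -20*s^2 - 11*s - 4*y^2 + y*(18*s + 4) + 3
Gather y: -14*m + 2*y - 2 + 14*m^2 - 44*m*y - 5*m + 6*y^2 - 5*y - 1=14*m^2 - 19*m + 6*y^2 + y*(-44*m - 3) - 3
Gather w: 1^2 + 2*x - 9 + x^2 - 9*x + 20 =x^2 - 7*x + 12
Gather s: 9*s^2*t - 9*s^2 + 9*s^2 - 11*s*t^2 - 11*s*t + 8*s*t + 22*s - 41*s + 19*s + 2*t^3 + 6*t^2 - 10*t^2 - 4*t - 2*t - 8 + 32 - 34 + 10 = 9*s^2*t + s*(-11*t^2 - 3*t) + 2*t^3 - 4*t^2 - 6*t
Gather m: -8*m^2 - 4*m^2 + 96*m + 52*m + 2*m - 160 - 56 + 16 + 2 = -12*m^2 + 150*m - 198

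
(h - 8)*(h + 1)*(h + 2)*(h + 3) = h^4 - 2*h^3 - 37*h^2 - 82*h - 48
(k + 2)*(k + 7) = k^2 + 9*k + 14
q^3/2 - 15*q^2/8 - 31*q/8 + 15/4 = (q/2 + 1)*(q - 5)*(q - 3/4)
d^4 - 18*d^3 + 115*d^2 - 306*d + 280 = (d - 7)*(d - 5)*(d - 4)*(d - 2)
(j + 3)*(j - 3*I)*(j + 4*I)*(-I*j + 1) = -I*j^4 + 2*j^3 - 3*I*j^3 + 6*j^2 - 11*I*j^2 + 12*j - 33*I*j + 36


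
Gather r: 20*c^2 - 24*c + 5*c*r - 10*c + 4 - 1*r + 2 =20*c^2 - 34*c + r*(5*c - 1) + 6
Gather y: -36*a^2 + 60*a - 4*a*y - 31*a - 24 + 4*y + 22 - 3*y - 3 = -36*a^2 + 29*a + y*(1 - 4*a) - 5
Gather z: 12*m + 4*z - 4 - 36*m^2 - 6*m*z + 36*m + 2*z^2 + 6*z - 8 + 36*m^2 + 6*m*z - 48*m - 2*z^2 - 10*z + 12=0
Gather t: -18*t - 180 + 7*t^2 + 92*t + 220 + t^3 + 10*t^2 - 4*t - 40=t^3 + 17*t^2 + 70*t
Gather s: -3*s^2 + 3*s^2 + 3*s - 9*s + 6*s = 0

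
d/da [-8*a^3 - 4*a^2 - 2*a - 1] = -24*a^2 - 8*a - 2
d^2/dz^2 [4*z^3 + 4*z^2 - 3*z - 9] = 24*z + 8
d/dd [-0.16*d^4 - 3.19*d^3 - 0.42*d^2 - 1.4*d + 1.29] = -0.64*d^3 - 9.57*d^2 - 0.84*d - 1.4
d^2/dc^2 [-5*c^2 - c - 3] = -10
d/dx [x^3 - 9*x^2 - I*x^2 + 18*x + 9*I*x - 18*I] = 3*x^2 - 18*x - 2*I*x + 18 + 9*I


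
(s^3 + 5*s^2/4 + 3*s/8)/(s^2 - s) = (8*s^2 + 10*s + 3)/(8*(s - 1))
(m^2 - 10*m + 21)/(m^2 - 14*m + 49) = (m - 3)/(m - 7)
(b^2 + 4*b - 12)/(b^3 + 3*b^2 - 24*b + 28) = (b + 6)/(b^2 + 5*b - 14)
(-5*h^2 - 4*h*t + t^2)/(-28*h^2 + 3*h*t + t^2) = (-5*h^2 - 4*h*t + t^2)/(-28*h^2 + 3*h*t + t^2)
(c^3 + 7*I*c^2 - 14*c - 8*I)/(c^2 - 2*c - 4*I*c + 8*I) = (c^3 + 7*I*c^2 - 14*c - 8*I)/(c^2 - 2*c - 4*I*c + 8*I)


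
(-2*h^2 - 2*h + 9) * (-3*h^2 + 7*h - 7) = 6*h^4 - 8*h^3 - 27*h^2 + 77*h - 63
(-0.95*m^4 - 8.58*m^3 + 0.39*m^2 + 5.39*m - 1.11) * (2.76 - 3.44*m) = 3.268*m^5 + 26.8932*m^4 - 25.0224*m^3 - 17.4652*m^2 + 18.6948*m - 3.0636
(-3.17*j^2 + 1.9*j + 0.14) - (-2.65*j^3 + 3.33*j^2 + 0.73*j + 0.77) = 2.65*j^3 - 6.5*j^2 + 1.17*j - 0.63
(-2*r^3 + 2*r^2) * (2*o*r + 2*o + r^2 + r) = -4*o*r^4 + 4*o*r^2 - 2*r^5 + 2*r^3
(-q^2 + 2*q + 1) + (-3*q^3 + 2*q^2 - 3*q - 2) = -3*q^3 + q^2 - q - 1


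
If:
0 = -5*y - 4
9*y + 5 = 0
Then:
No Solution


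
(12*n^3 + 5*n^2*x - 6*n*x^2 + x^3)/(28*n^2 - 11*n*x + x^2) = (-3*n^2 - 2*n*x + x^2)/(-7*n + x)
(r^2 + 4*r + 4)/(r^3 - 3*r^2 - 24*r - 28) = 1/(r - 7)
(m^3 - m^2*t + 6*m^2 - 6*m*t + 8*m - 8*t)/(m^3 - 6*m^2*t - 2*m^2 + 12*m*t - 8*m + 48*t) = (-m^2 + m*t - 4*m + 4*t)/(-m^2 + 6*m*t + 4*m - 24*t)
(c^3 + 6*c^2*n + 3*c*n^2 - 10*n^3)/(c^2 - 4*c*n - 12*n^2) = (c^2 + 4*c*n - 5*n^2)/(c - 6*n)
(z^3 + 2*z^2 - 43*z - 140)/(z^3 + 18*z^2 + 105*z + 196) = (z^2 - 2*z - 35)/(z^2 + 14*z + 49)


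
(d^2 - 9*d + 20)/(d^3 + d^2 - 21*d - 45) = (d - 4)/(d^2 + 6*d + 9)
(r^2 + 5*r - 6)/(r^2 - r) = (r + 6)/r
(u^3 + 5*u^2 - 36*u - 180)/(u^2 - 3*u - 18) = (u^2 + 11*u + 30)/(u + 3)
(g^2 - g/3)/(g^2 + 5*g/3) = (3*g - 1)/(3*g + 5)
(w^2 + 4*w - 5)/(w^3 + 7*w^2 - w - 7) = (w + 5)/(w^2 + 8*w + 7)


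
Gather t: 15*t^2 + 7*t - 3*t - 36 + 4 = 15*t^2 + 4*t - 32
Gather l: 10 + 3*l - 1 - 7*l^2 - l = -7*l^2 + 2*l + 9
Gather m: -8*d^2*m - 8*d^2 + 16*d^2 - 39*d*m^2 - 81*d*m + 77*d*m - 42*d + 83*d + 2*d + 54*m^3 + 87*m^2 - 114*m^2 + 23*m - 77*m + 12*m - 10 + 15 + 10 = 8*d^2 + 43*d + 54*m^3 + m^2*(-39*d - 27) + m*(-8*d^2 - 4*d - 42) + 15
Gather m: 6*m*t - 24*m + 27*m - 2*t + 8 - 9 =m*(6*t + 3) - 2*t - 1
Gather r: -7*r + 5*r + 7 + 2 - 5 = 4 - 2*r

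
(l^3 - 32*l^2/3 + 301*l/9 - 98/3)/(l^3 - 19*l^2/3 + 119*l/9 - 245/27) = 3*(l - 6)/(3*l - 5)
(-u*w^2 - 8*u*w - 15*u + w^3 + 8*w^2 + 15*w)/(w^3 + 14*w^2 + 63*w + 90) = (-u + w)/(w + 6)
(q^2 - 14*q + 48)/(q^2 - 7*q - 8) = (q - 6)/(q + 1)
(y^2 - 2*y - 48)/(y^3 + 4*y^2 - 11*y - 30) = (y^2 - 2*y - 48)/(y^3 + 4*y^2 - 11*y - 30)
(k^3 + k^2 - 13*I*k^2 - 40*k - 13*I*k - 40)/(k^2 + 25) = (k^2 + k*(1 - 8*I) - 8*I)/(k + 5*I)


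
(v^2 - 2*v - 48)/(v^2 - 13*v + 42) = (v^2 - 2*v - 48)/(v^2 - 13*v + 42)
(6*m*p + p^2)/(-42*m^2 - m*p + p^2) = p/(-7*m + p)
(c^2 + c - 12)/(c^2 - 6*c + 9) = (c + 4)/(c - 3)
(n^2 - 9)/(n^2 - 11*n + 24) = (n + 3)/(n - 8)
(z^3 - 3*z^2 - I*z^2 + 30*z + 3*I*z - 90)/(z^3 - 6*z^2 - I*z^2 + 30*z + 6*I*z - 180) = (z - 3)/(z - 6)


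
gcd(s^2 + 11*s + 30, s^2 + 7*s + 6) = s + 6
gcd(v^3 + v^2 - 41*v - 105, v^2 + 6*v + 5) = v + 5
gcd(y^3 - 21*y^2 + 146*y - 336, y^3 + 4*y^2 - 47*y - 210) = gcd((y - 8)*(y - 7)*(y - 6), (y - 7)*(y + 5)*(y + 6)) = y - 7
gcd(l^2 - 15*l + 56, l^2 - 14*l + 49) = l - 7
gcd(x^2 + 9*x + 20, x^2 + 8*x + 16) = x + 4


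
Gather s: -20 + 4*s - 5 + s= 5*s - 25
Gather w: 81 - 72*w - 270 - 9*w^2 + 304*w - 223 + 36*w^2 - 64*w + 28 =27*w^2 + 168*w - 384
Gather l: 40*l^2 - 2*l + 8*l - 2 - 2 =40*l^2 + 6*l - 4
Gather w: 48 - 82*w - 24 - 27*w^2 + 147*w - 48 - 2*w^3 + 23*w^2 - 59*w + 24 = -2*w^3 - 4*w^2 + 6*w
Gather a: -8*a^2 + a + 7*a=-8*a^2 + 8*a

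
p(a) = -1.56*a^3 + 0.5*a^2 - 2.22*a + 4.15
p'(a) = -4.68*a^2 + 1.0*a - 2.22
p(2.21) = -15.15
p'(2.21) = -22.87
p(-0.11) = 4.40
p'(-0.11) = -2.39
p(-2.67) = 43.34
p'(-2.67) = -38.25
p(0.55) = 2.82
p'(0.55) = -3.09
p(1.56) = -4.02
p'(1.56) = -12.05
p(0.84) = 1.71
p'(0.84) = -4.68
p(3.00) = -40.13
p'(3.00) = -41.34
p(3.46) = -62.16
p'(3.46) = -54.79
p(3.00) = -40.13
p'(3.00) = -41.34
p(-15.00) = 5414.95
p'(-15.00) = -1070.22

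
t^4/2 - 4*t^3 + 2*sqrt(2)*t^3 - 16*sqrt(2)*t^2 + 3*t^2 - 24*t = t*(t/2 + sqrt(2)/2)*(t - 8)*(t + 3*sqrt(2))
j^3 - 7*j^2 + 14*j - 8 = (j - 4)*(j - 2)*(j - 1)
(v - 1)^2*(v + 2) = v^3 - 3*v + 2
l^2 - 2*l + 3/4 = (l - 3/2)*(l - 1/2)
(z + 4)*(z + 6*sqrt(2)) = z^2 + 4*z + 6*sqrt(2)*z + 24*sqrt(2)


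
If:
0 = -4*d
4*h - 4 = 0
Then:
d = 0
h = 1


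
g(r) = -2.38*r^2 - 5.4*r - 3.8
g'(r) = -4.76*r - 5.4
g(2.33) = -29.30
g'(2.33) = -16.49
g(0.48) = -6.94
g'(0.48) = -7.68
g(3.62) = -54.54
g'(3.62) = -22.63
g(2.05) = -24.87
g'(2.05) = -15.16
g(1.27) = -14.50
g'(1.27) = -11.45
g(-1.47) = -1.00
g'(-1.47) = 1.60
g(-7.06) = -84.30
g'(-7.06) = 28.21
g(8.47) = -220.28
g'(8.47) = -45.72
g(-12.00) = -281.72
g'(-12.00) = 51.72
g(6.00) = -121.88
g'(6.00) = -33.96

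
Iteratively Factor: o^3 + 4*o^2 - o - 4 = (o + 1)*(o^2 + 3*o - 4) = (o - 1)*(o + 1)*(o + 4)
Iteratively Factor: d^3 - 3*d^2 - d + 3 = (d - 3)*(d^2 - 1) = (d - 3)*(d + 1)*(d - 1)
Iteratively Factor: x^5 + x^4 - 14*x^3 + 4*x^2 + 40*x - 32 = (x - 1)*(x^4 + 2*x^3 - 12*x^2 - 8*x + 32) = (x - 1)*(x + 2)*(x^3 - 12*x + 16) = (x - 2)*(x - 1)*(x + 2)*(x^2 + 2*x - 8) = (x - 2)^2*(x - 1)*(x + 2)*(x + 4)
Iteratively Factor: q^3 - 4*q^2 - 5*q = (q - 5)*(q^2 + q) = (q - 5)*(q + 1)*(q)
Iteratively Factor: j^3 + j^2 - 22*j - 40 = (j + 4)*(j^2 - 3*j - 10) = (j - 5)*(j + 4)*(j + 2)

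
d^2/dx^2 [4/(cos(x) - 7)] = 4*(sin(x)^2 - 7*cos(x) + 1)/(cos(x) - 7)^3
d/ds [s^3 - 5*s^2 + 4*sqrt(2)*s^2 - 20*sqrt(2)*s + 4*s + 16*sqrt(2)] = 3*s^2 - 10*s + 8*sqrt(2)*s - 20*sqrt(2) + 4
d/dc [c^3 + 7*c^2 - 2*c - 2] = 3*c^2 + 14*c - 2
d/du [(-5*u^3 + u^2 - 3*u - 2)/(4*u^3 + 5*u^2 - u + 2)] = (-29*u^4 + 34*u^3 + 8*u^2 + 24*u - 8)/(16*u^6 + 40*u^5 + 17*u^4 + 6*u^3 + 21*u^2 - 4*u + 4)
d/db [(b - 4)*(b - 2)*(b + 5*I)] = 3*b^2 + b*(-12 + 10*I) + 8 - 30*I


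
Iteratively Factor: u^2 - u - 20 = (u - 5)*(u + 4)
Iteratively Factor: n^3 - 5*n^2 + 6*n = (n - 3)*(n^2 - 2*n) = n*(n - 3)*(n - 2)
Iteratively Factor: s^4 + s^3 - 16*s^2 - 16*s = (s - 4)*(s^3 + 5*s^2 + 4*s) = (s - 4)*(s + 1)*(s^2 + 4*s) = s*(s - 4)*(s + 1)*(s + 4)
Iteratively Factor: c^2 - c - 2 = (c - 2)*(c + 1)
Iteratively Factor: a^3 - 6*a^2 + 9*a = (a - 3)*(a^2 - 3*a) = (a - 3)^2*(a)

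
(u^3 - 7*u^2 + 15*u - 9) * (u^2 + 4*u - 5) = u^5 - 3*u^4 - 18*u^3 + 86*u^2 - 111*u + 45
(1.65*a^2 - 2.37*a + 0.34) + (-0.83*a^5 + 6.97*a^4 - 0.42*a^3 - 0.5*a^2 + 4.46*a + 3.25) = -0.83*a^5 + 6.97*a^4 - 0.42*a^3 + 1.15*a^2 + 2.09*a + 3.59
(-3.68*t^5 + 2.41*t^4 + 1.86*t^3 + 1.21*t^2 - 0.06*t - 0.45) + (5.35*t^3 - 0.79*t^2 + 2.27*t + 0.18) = -3.68*t^5 + 2.41*t^4 + 7.21*t^3 + 0.42*t^2 + 2.21*t - 0.27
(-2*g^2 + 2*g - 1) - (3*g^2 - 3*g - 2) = -5*g^2 + 5*g + 1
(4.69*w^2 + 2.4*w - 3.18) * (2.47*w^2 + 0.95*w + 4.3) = 11.5843*w^4 + 10.3835*w^3 + 14.5924*w^2 + 7.299*w - 13.674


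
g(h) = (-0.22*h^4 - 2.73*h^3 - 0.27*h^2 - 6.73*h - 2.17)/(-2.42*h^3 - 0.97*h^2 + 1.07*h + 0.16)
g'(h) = (7.26*h^2 + 1.94*h - 1.07)*(-0.22*h^4 - 2.73*h^3 - 0.27*h^2 - 6.73*h - 2.17)/(-2.42*h^3 - 0.97*h^2 + 1.07*h + 0.16)^2 + (-0.88*h^3 - 8.19*h^2 - 0.54*h - 6.73)/(-2.42*h^3 - 0.97*h^2 + 1.07*h + 0.16)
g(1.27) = 3.46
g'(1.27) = -4.58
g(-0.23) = 5.59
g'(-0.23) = 123.73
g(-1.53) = 3.27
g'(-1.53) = 4.14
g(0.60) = 99.02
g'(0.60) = -3688.65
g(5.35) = 1.64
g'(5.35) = 0.06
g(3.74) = 1.60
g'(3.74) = -0.02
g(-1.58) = 3.07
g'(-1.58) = 3.60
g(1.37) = 3.07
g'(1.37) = -3.36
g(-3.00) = 1.33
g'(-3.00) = 0.43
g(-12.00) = 0.05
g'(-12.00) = 0.10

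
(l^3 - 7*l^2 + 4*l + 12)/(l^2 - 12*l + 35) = (l^3 - 7*l^2 + 4*l + 12)/(l^2 - 12*l + 35)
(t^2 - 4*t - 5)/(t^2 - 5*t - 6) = (t - 5)/(t - 6)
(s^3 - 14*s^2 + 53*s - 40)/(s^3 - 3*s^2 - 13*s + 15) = (s - 8)/(s + 3)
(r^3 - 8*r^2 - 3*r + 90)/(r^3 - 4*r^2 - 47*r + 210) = (r + 3)/(r + 7)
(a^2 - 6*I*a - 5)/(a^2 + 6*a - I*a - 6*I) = (a - 5*I)/(a + 6)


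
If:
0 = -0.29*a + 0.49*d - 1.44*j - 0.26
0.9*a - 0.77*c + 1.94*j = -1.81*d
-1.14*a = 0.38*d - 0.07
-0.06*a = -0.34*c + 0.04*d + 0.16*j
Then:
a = 0.02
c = -0.05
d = 0.12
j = -0.14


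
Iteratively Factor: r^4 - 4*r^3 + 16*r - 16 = (r + 2)*(r^3 - 6*r^2 + 12*r - 8) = (r - 2)*(r + 2)*(r^2 - 4*r + 4) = (r - 2)^2*(r + 2)*(r - 2)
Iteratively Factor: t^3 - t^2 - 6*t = (t + 2)*(t^2 - 3*t) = t*(t + 2)*(t - 3)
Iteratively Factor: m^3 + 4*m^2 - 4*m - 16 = (m + 4)*(m^2 - 4) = (m - 2)*(m + 4)*(m + 2)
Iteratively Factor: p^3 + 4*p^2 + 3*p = (p + 3)*(p^2 + p) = p*(p + 3)*(p + 1)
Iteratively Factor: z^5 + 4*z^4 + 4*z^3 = (z)*(z^4 + 4*z^3 + 4*z^2) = z^2*(z^3 + 4*z^2 + 4*z) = z^3*(z^2 + 4*z + 4) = z^3*(z + 2)*(z + 2)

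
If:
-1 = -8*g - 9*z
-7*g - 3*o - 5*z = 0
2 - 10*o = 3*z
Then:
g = -95/302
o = 25/302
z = 59/151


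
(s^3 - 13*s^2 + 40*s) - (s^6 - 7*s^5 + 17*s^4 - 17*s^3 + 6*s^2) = -s^6 + 7*s^5 - 17*s^4 + 18*s^3 - 19*s^2 + 40*s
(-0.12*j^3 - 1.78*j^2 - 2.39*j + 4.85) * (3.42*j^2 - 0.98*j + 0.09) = -0.4104*j^5 - 5.97*j^4 - 6.4402*j^3 + 18.769*j^2 - 4.9681*j + 0.4365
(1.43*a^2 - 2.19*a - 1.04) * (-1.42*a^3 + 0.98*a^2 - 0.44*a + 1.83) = -2.0306*a^5 + 4.5112*a^4 - 1.2986*a^3 + 2.5613*a^2 - 3.5501*a - 1.9032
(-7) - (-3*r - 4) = 3*r - 3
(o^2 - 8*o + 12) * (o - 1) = o^3 - 9*o^2 + 20*o - 12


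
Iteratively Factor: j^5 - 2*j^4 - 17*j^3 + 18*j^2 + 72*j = (j + 2)*(j^4 - 4*j^3 - 9*j^2 + 36*j) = (j - 3)*(j + 2)*(j^3 - j^2 - 12*j) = (j - 4)*(j - 3)*(j + 2)*(j^2 + 3*j) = j*(j - 4)*(j - 3)*(j + 2)*(j + 3)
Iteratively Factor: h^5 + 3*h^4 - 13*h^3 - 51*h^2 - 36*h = (h + 1)*(h^4 + 2*h^3 - 15*h^2 - 36*h) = (h + 1)*(h + 3)*(h^3 - h^2 - 12*h) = (h + 1)*(h + 3)^2*(h^2 - 4*h) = (h - 4)*(h + 1)*(h + 3)^2*(h)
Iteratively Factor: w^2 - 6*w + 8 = (w - 4)*(w - 2)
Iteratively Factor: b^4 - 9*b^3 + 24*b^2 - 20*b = (b - 5)*(b^3 - 4*b^2 + 4*b) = (b - 5)*(b - 2)*(b^2 - 2*b) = (b - 5)*(b - 2)^2*(b)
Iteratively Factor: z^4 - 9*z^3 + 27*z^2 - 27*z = (z - 3)*(z^3 - 6*z^2 + 9*z) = (z - 3)^2*(z^2 - 3*z) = (z - 3)^3*(z)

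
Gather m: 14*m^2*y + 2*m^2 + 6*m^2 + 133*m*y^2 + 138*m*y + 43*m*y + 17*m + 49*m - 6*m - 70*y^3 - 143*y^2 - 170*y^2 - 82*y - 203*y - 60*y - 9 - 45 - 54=m^2*(14*y + 8) + m*(133*y^2 + 181*y + 60) - 70*y^3 - 313*y^2 - 345*y - 108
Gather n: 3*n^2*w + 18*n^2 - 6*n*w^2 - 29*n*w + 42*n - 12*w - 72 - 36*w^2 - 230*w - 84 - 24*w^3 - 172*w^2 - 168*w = n^2*(3*w + 18) + n*(-6*w^2 - 29*w + 42) - 24*w^3 - 208*w^2 - 410*w - 156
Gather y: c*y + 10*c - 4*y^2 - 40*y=10*c - 4*y^2 + y*(c - 40)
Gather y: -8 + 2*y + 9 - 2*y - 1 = 0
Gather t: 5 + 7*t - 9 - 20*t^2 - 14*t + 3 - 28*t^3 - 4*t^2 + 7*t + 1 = -28*t^3 - 24*t^2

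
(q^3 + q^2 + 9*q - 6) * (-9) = -9*q^3 - 9*q^2 - 81*q + 54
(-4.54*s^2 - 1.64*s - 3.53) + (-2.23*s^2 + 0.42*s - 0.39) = -6.77*s^2 - 1.22*s - 3.92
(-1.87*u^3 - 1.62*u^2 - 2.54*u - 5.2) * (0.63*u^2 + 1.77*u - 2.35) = -1.1781*u^5 - 4.3305*u^4 - 0.0730999999999997*u^3 - 3.9648*u^2 - 3.235*u + 12.22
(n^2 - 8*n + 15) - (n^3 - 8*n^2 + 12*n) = -n^3 + 9*n^2 - 20*n + 15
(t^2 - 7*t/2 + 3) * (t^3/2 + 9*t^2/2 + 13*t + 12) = t^5/2 + 11*t^4/4 - 5*t^3/4 - 20*t^2 - 3*t + 36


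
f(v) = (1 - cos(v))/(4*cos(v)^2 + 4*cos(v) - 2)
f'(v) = (1 - cos(v))*(8*sin(v)*cos(v) + 4*sin(v))/(4*cos(v)^2 + 4*cos(v) - 2)^2 + sin(v)/(4*cos(v)^2 + 4*cos(v) - 2)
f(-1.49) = -0.56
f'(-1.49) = -0.96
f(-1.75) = -0.46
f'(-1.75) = -0.07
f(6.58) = 0.01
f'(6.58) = 0.06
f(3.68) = -0.75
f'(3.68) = 0.65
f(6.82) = 0.03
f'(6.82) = 0.16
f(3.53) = -0.85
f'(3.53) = 0.65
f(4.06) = -0.54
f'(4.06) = 0.39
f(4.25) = -0.48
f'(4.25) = 0.24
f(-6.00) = 0.01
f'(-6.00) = 0.05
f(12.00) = 0.04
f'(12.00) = -0.18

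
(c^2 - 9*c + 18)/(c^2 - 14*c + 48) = (c - 3)/(c - 8)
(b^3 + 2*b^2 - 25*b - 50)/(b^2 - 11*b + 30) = (b^2 + 7*b + 10)/(b - 6)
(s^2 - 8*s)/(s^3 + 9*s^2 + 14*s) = (s - 8)/(s^2 + 9*s + 14)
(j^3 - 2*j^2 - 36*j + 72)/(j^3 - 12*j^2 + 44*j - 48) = (j + 6)/(j - 4)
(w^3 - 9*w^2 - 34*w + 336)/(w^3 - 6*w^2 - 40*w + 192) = (w - 7)/(w - 4)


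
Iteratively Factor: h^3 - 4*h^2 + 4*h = (h - 2)*(h^2 - 2*h) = (h - 2)^2*(h)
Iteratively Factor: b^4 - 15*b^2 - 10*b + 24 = (b - 1)*(b^3 + b^2 - 14*b - 24) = (b - 1)*(b + 3)*(b^2 - 2*b - 8) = (b - 1)*(b + 2)*(b + 3)*(b - 4)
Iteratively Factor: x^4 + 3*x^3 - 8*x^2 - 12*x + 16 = (x - 2)*(x^3 + 5*x^2 + 2*x - 8) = (x - 2)*(x - 1)*(x^2 + 6*x + 8) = (x - 2)*(x - 1)*(x + 2)*(x + 4)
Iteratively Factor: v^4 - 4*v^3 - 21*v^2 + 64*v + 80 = (v + 1)*(v^3 - 5*v^2 - 16*v + 80) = (v - 4)*(v + 1)*(v^2 - v - 20) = (v - 5)*(v - 4)*(v + 1)*(v + 4)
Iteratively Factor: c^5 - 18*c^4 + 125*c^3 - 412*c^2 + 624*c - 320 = (c - 5)*(c^4 - 13*c^3 + 60*c^2 - 112*c + 64) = (c - 5)*(c - 1)*(c^3 - 12*c^2 + 48*c - 64) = (c - 5)*(c - 4)*(c - 1)*(c^2 - 8*c + 16) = (c - 5)*(c - 4)^2*(c - 1)*(c - 4)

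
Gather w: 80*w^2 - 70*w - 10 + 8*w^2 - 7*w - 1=88*w^2 - 77*w - 11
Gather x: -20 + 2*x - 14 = 2*x - 34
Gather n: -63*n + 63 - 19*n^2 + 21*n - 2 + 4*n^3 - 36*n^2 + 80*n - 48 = 4*n^3 - 55*n^2 + 38*n + 13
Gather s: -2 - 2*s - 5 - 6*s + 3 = -8*s - 4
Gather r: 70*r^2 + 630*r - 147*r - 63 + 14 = 70*r^2 + 483*r - 49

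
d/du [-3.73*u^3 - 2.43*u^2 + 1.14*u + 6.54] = -11.19*u^2 - 4.86*u + 1.14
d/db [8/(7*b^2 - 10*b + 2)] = 16*(5 - 7*b)/(7*b^2 - 10*b + 2)^2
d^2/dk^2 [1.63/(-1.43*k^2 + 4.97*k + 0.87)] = (-6.666374*k^2 + 23.169146*k + 1.63*(2.86*k - 4.97)*(5.72*k - 9.94) + 4.055766)/(-1.43*k^2 + 4.97*k + 0.87)^3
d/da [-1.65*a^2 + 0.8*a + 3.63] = 0.8 - 3.3*a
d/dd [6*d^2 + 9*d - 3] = 12*d + 9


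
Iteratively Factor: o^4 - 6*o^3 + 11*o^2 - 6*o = (o - 3)*(o^3 - 3*o^2 + 2*o) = (o - 3)*(o - 2)*(o^2 - o) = (o - 3)*(o - 2)*(o - 1)*(o)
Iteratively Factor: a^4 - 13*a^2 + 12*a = (a - 3)*(a^3 + 3*a^2 - 4*a) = (a - 3)*(a + 4)*(a^2 - a) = (a - 3)*(a - 1)*(a + 4)*(a)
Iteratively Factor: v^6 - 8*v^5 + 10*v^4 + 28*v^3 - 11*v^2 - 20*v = (v - 5)*(v^5 - 3*v^4 - 5*v^3 + 3*v^2 + 4*v) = (v - 5)*(v - 1)*(v^4 - 2*v^3 - 7*v^2 - 4*v) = v*(v - 5)*(v - 1)*(v^3 - 2*v^2 - 7*v - 4) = v*(v - 5)*(v - 4)*(v - 1)*(v^2 + 2*v + 1) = v*(v - 5)*(v - 4)*(v - 1)*(v + 1)*(v + 1)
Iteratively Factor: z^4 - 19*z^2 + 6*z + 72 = (z + 2)*(z^3 - 2*z^2 - 15*z + 36) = (z - 3)*(z + 2)*(z^2 + z - 12) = (z - 3)^2*(z + 2)*(z + 4)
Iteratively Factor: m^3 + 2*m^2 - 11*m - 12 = (m + 4)*(m^2 - 2*m - 3) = (m - 3)*(m + 4)*(m + 1)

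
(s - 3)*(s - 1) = s^2 - 4*s + 3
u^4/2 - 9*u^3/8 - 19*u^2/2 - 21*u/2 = u*(u/2 + 1)*(u - 6)*(u + 7/4)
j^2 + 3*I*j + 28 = (j - 4*I)*(j + 7*I)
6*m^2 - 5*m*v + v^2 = (-3*m + v)*(-2*m + v)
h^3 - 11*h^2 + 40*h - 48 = (h - 4)^2*(h - 3)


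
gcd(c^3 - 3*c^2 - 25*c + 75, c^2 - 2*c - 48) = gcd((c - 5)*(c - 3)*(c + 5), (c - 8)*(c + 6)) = 1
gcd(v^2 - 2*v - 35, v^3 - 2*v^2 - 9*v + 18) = 1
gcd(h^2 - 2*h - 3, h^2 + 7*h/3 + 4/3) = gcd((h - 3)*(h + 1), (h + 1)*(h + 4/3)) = h + 1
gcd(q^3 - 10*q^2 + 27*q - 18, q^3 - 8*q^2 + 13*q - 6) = q^2 - 7*q + 6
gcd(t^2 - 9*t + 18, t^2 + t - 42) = t - 6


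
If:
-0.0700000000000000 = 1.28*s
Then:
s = -0.05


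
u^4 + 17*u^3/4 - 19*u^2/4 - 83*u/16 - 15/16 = (u - 3/2)*(u + 1/4)*(u + 1/2)*(u + 5)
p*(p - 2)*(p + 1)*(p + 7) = p^4 + 6*p^3 - 9*p^2 - 14*p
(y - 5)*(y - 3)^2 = y^3 - 11*y^2 + 39*y - 45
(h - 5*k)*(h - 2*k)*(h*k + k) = h^3*k - 7*h^2*k^2 + h^2*k + 10*h*k^3 - 7*h*k^2 + 10*k^3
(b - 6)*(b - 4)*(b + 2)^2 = b^4 - 6*b^3 - 12*b^2 + 56*b + 96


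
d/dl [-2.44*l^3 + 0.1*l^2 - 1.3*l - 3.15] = -7.32*l^2 + 0.2*l - 1.3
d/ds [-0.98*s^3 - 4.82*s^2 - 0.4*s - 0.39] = -2.94*s^2 - 9.64*s - 0.4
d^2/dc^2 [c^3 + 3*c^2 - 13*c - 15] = 6*c + 6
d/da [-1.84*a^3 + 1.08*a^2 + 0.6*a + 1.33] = -5.52*a^2 + 2.16*a + 0.6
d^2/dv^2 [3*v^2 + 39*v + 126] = 6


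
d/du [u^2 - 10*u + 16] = 2*u - 10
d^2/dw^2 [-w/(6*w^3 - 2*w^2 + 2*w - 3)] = 4*(-2*w*(9*w^2 - 2*w + 1)^2 + (9*w^2 + w*(9*w - 1) - 2*w + 1)*(6*w^3 - 2*w^2 + 2*w - 3))/(6*w^3 - 2*w^2 + 2*w - 3)^3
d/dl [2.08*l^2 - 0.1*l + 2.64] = 4.16*l - 0.1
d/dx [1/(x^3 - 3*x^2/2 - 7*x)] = 4*(-3*x^2 + 3*x + 7)/(x^2*(-2*x^2 + 3*x + 14)^2)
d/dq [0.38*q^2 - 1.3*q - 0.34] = 0.76*q - 1.3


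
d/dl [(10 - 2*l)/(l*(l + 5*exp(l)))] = 2*(l*(l - 5)*(5*exp(l) + 1) - l*(l + 5*exp(l)) + (l - 5)*(l + 5*exp(l)))/(l^2*(l + 5*exp(l))^2)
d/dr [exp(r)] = exp(r)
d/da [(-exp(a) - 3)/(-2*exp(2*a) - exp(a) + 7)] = (-(exp(a) + 3)*(4*exp(a) + 1) + 2*exp(2*a) + exp(a) - 7)*exp(a)/(2*exp(2*a) + exp(a) - 7)^2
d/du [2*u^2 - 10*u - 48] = 4*u - 10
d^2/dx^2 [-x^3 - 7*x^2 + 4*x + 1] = -6*x - 14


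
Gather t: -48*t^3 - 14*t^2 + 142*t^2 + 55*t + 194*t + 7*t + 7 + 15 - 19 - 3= -48*t^3 + 128*t^2 + 256*t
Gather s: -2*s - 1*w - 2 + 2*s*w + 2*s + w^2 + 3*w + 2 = 2*s*w + w^2 + 2*w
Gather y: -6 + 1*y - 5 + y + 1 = 2*y - 10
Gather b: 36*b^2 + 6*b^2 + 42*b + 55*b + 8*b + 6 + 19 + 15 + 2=42*b^2 + 105*b + 42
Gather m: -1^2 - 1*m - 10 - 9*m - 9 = -10*m - 20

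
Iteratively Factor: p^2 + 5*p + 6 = (p + 3)*(p + 2)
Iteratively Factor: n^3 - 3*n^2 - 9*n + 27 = (n + 3)*(n^2 - 6*n + 9) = (n - 3)*(n + 3)*(n - 3)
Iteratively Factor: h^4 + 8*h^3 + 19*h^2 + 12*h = (h + 3)*(h^3 + 5*h^2 + 4*h) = h*(h + 3)*(h^2 + 5*h + 4) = h*(h + 3)*(h + 4)*(h + 1)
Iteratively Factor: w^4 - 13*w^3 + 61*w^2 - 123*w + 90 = (w - 2)*(w^3 - 11*w^2 + 39*w - 45) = (w - 5)*(w - 2)*(w^2 - 6*w + 9) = (w - 5)*(w - 3)*(w - 2)*(w - 3)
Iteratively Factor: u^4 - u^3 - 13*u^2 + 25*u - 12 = (u + 4)*(u^3 - 5*u^2 + 7*u - 3) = (u - 1)*(u + 4)*(u^2 - 4*u + 3) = (u - 3)*(u - 1)*(u + 4)*(u - 1)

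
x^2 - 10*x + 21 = (x - 7)*(x - 3)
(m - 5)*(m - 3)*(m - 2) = m^3 - 10*m^2 + 31*m - 30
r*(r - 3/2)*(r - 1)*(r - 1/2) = r^4 - 3*r^3 + 11*r^2/4 - 3*r/4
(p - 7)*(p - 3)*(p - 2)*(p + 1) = p^4 - 11*p^3 + 29*p^2 - p - 42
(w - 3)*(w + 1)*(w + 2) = w^3 - 7*w - 6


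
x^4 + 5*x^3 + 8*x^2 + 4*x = x*(x + 1)*(x + 2)^2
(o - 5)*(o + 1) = o^2 - 4*o - 5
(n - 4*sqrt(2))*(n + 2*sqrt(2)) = n^2 - 2*sqrt(2)*n - 16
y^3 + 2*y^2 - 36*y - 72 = (y - 6)*(y + 2)*(y + 6)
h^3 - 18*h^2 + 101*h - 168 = (h - 8)*(h - 7)*(h - 3)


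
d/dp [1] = 0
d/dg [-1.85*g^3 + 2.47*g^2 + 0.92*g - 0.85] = -5.55*g^2 + 4.94*g + 0.92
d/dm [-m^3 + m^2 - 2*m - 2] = -3*m^2 + 2*m - 2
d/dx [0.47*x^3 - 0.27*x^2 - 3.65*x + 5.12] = 1.41*x^2 - 0.54*x - 3.65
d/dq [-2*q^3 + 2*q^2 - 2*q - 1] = -6*q^2 + 4*q - 2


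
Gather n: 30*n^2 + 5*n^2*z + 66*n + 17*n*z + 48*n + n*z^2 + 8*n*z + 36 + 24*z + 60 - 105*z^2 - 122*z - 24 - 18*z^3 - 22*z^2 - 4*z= n^2*(5*z + 30) + n*(z^2 + 25*z + 114) - 18*z^3 - 127*z^2 - 102*z + 72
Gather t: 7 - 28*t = 7 - 28*t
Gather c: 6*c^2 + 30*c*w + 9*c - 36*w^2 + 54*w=6*c^2 + c*(30*w + 9) - 36*w^2 + 54*w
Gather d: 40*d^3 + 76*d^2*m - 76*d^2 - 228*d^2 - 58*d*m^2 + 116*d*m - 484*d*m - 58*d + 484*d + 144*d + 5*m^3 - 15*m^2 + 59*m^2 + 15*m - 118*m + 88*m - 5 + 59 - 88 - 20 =40*d^3 + d^2*(76*m - 304) + d*(-58*m^2 - 368*m + 570) + 5*m^3 + 44*m^2 - 15*m - 54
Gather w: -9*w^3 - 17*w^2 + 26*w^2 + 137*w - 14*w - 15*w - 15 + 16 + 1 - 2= -9*w^3 + 9*w^2 + 108*w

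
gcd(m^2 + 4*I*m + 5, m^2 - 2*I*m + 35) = m + 5*I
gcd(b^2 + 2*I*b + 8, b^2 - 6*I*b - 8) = b - 2*I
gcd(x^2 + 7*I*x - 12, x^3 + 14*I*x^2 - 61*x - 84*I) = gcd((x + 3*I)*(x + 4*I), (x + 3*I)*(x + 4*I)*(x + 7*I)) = x^2 + 7*I*x - 12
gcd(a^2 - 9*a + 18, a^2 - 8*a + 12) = a - 6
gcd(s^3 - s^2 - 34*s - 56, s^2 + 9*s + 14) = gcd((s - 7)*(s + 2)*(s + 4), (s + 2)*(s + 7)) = s + 2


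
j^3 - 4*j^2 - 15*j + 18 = (j - 6)*(j - 1)*(j + 3)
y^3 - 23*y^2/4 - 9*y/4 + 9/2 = (y - 6)*(y - 3/4)*(y + 1)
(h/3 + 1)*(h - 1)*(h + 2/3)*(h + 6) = h^4/3 + 26*h^3/9 + 43*h^2/9 - 4*h - 4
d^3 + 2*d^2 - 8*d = d*(d - 2)*(d + 4)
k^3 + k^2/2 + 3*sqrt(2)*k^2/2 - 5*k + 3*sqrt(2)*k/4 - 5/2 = (k + 1/2)*(k - sqrt(2))*(k + 5*sqrt(2)/2)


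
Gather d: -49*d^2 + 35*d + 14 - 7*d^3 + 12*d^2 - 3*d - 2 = -7*d^3 - 37*d^2 + 32*d + 12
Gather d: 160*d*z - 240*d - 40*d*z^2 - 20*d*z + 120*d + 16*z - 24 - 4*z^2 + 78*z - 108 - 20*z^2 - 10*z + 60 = d*(-40*z^2 + 140*z - 120) - 24*z^2 + 84*z - 72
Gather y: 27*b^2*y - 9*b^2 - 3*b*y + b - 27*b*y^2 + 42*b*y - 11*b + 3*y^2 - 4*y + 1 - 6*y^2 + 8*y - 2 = -9*b^2 - 10*b + y^2*(-27*b - 3) + y*(27*b^2 + 39*b + 4) - 1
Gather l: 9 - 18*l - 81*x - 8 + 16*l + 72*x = -2*l - 9*x + 1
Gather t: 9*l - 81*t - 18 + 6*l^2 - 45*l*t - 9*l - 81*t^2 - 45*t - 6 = 6*l^2 - 81*t^2 + t*(-45*l - 126) - 24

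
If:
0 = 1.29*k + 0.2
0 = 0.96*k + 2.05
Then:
No Solution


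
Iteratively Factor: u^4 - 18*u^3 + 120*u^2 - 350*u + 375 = (u - 3)*(u^3 - 15*u^2 + 75*u - 125) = (u - 5)*(u - 3)*(u^2 - 10*u + 25) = (u - 5)^2*(u - 3)*(u - 5)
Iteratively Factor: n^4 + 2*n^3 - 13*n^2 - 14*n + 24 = (n - 1)*(n^3 + 3*n^2 - 10*n - 24) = (n - 1)*(n + 2)*(n^2 + n - 12) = (n - 3)*(n - 1)*(n + 2)*(n + 4)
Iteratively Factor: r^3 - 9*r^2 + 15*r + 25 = (r - 5)*(r^2 - 4*r - 5) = (r - 5)^2*(r + 1)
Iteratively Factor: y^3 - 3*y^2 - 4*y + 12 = (y + 2)*(y^2 - 5*y + 6) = (y - 3)*(y + 2)*(y - 2)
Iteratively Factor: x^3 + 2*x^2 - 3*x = (x)*(x^2 + 2*x - 3) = x*(x - 1)*(x + 3)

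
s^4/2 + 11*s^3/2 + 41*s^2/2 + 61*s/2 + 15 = (s/2 + 1)*(s + 1)*(s + 3)*(s + 5)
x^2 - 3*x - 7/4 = (x - 7/2)*(x + 1/2)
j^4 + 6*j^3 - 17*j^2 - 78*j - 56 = (j - 4)*(j + 1)*(j + 2)*(j + 7)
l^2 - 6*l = l*(l - 6)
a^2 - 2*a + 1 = (a - 1)^2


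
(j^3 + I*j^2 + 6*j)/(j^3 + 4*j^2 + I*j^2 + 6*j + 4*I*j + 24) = j/(j + 4)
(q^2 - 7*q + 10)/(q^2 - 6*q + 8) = (q - 5)/(q - 4)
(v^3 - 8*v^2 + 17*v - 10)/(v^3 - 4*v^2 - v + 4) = (v^2 - 7*v + 10)/(v^2 - 3*v - 4)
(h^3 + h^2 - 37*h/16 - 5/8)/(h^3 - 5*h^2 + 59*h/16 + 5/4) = (h + 2)/(h - 4)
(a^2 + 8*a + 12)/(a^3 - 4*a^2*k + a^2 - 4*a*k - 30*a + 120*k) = (a + 2)/(a^2 - 4*a*k - 5*a + 20*k)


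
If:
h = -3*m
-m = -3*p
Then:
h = -9*p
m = 3*p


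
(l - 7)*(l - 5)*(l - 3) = l^3 - 15*l^2 + 71*l - 105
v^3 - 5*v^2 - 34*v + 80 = (v - 8)*(v - 2)*(v + 5)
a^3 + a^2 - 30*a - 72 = (a - 6)*(a + 3)*(a + 4)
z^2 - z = z*(z - 1)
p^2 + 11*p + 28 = (p + 4)*(p + 7)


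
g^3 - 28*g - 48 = (g - 6)*(g + 2)*(g + 4)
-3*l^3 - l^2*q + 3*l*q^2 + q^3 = (-l + q)*(l + q)*(3*l + q)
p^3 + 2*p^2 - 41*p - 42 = (p - 6)*(p + 1)*(p + 7)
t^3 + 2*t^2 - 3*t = t*(t - 1)*(t + 3)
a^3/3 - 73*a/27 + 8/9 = (a/3 + 1)*(a - 8/3)*(a - 1/3)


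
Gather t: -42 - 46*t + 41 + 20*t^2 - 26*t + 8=20*t^2 - 72*t + 7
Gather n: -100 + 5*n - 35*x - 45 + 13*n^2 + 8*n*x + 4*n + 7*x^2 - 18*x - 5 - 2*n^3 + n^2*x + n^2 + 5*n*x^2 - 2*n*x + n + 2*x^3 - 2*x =-2*n^3 + n^2*(x + 14) + n*(5*x^2 + 6*x + 10) + 2*x^3 + 7*x^2 - 55*x - 150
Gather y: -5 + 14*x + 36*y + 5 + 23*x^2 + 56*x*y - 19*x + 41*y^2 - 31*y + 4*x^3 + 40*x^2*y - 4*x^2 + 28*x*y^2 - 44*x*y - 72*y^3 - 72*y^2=4*x^3 + 19*x^2 - 5*x - 72*y^3 + y^2*(28*x - 31) + y*(40*x^2 + 12*x + 5)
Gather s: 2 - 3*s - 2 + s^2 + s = s^2 - 2*s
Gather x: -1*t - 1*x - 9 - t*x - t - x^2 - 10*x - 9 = -2*t - x^2 + x*(-t - 11) - 18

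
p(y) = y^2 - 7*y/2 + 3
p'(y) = 2*y - 7/2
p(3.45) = 2.83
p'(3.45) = 3.40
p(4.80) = 9.24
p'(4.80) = 6.10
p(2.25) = 0.19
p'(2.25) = 1.00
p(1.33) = 0.11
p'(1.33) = -0.84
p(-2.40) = 17.16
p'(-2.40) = -8.30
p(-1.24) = 8.88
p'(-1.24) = -5.98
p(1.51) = -0.00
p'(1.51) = -0.48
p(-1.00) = 7.50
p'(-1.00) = -5.50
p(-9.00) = 115.50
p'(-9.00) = -21.50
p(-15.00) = 280.50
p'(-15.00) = -33.50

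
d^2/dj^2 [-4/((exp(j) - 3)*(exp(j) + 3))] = 16*(-exp(2*j) - 9)*exp(2*j)/(exp(6*j) - 27*exp(4*j) + 243*exp(2*j) - 729)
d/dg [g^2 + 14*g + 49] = 2*g + 14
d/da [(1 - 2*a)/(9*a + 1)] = -11/(9*a + 1)^2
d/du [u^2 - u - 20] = 2*u - 1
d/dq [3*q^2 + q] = 6*q + 1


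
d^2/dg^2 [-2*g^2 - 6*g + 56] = -4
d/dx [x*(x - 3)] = 2*x - 3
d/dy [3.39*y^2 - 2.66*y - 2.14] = 6.78*y - 2.66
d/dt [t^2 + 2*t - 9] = 2*t + 2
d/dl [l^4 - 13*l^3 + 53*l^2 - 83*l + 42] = 4*l^3 - 39*l^2 + 106*l - 83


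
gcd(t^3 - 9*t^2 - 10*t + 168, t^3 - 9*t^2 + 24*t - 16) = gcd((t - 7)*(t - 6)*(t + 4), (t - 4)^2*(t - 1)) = 1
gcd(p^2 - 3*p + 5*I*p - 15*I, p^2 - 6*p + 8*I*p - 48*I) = 1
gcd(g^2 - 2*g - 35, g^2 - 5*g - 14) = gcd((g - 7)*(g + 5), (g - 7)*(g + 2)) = g - 7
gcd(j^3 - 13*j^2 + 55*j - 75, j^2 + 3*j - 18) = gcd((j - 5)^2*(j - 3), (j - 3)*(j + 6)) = j - 3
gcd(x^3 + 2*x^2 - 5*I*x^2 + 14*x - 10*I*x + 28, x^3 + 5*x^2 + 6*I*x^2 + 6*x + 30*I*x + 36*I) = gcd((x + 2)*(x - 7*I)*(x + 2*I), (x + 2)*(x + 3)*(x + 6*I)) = x + 2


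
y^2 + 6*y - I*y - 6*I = (y + 6)*(y - I)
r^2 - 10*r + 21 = (r - 7)*(r - 3)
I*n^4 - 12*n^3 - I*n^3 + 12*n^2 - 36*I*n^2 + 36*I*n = n*(n + 6*I)^2*(I*n - I)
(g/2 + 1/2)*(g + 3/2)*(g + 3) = g^3/2 + 11*g^2/4 + 9*g/2 + 9/4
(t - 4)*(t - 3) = t^2 - 7*t + 12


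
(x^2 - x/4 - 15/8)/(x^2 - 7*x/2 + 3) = (x + 5/4)/(x - 2)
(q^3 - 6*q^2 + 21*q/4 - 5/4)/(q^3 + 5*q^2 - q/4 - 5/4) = (2*q^2 - 11*q + 5)/(2*q^2 + 11*q + 5)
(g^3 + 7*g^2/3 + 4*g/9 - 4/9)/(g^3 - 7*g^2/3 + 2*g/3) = (3*g^2 + 8*g + 4)/(3*g*(g - 2))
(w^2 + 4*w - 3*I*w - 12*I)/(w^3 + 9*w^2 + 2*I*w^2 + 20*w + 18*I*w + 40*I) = (w - 3*I)/(w^2 + w*(5 + 2*I) + 10*I)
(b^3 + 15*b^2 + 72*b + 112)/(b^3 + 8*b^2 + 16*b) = (b + 7)/b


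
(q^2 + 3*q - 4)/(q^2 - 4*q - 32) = (q - 1)/(q - 8)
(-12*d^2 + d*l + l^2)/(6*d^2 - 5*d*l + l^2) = (-4*d - l)/(2*d - l)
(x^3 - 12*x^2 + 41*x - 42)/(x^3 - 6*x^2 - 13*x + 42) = (x - 3)/(x + 3)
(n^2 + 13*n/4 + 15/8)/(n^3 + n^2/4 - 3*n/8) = (2*n + 5)/(n*(2*n - 1))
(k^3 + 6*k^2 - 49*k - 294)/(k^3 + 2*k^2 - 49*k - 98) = (k + 6)/(k + 2)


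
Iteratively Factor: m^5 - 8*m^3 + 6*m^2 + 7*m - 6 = (m - 1)*(m^4 + m^3 - 7*m^2 - m + 6) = (m - 1)^2*(m^3 + 2*m^2 - 5*m - 6) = (m - 1)^2*(m + 3)*(m^2 - m - 2) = (m - 1)^2*(m + 1)*(m + 3)*(m - 2)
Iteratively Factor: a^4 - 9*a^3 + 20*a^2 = (a - 5)*(a^3 - 4*a^2) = a*(a - 5)*(a^2 - 4*a) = a^2*(a - 5)*(a - 4)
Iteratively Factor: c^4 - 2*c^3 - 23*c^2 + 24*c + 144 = (c - 4)*(c^3 + 2*c^2 - 15*c - 36) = (c - 4)*(c + 3)*(c^2 - c - 12) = (c - 4)*(c + 3)^2*(c - 4)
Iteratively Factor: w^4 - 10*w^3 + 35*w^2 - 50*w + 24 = (w - 2)*(w^3 - 8*w^2 + 19*w - 12) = (w - 4)*(w - 2)*(w^2 - 4*w + 3) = (w - 4)*(w - 3)*(w - 2)*(w - 1)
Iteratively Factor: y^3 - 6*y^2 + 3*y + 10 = (y - 5)*(y^2 - y - 2) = (y - 5)*(y - 2)*(y + 1)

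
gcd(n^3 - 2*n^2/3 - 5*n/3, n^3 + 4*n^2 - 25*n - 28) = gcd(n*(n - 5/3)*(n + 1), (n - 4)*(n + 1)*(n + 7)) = n + 1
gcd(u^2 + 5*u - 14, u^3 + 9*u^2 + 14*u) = u + 7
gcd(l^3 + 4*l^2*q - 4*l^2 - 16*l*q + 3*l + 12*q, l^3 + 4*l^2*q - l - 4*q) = l^2 + 4*l*q - l - 4*q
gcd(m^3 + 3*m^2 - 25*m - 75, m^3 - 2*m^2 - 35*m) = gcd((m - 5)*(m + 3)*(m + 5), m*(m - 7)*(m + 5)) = m + 5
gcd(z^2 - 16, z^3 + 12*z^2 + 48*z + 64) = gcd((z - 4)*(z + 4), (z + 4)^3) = z + 4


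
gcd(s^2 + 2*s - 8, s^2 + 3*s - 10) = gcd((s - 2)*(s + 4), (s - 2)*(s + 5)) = s - 2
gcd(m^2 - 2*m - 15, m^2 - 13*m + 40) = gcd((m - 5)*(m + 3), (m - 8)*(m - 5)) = m - 5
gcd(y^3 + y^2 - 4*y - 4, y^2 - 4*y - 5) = y + 1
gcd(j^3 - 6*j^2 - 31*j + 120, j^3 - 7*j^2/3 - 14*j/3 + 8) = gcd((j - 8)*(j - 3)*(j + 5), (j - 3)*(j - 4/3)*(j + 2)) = j - 3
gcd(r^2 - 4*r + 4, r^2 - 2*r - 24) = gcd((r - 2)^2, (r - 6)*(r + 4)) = 1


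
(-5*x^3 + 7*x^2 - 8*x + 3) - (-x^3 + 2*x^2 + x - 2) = -4*x^3 + 5*x^2 - 9*x + 5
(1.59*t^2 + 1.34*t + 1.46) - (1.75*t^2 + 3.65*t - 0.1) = -0.16*t^2 - 2.31*t + 1.56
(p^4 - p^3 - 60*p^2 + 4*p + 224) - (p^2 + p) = p^4 - p^3 - 61*p^2 + 3*p + 224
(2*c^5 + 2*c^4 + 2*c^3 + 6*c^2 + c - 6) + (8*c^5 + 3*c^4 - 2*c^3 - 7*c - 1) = 10*c^5 + 5*c^4 + 6*c^2 - 6*c - 7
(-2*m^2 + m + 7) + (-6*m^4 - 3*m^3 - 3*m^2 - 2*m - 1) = -6*m^4 - 3*m^3 - 5*m^2 - m + 6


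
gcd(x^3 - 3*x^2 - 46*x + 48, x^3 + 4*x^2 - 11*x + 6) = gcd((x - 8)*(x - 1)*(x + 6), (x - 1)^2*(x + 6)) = x^2 + 5*x - 6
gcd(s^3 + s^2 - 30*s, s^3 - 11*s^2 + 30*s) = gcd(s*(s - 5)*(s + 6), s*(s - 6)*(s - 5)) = s^2 - 5*s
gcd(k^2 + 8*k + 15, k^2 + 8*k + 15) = k^2 + 8*k + 15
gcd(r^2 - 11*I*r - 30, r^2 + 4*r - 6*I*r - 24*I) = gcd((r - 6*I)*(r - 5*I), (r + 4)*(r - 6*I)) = r - 6*I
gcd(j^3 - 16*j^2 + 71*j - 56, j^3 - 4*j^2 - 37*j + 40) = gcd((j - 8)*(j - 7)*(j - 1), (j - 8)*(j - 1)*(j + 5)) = j^2 - 9*j + 8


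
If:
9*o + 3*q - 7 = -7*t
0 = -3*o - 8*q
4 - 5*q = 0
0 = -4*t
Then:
No Solution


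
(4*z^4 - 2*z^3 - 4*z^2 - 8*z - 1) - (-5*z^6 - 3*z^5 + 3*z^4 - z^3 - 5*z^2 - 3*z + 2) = 5*z^6 + 3*z^5 + z^4 - z^3 + z^2 - 5*z - 3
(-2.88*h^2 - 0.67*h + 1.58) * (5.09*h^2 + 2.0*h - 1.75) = -14.6592*h^4 - 9.1703*h^3 + 11.7422*h^2 + 4.3325*h - 2.765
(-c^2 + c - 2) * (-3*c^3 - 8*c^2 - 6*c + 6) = 3*c^5 + 5*c^4 + 4*c^3 + 4*c^2 + 18*c - 12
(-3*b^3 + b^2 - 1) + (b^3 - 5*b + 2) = -2*b^3 + b^2 - 5*b + 1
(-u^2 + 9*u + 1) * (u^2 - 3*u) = -u^4 + 12*u^3 - 26*u^2 - 3*u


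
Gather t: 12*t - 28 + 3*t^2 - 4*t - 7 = 3*t^2 + 8*t - 35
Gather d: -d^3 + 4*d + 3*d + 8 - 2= -d^3 + 7*d + 6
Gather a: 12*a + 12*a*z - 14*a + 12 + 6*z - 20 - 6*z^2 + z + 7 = a*(12*z - 2) - 6*z^2 + 7*z - 1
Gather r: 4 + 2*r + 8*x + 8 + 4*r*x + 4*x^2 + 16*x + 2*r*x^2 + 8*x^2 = r*(2*x^2 + 4*x + 2) + 12*x^2 + 24*x + 12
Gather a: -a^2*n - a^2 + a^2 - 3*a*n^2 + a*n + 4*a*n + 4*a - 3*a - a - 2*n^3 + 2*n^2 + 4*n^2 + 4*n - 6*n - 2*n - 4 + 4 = -a^2*n + a*(-3*n^2 + 5*n) - 2*n^3 + 6*n^2 - 4*n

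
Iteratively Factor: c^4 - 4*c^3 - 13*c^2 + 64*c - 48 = (c - 3)*(c^3 - c^2 - 16*c + 16) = (c - 3)*(c + 4)*(c^2 - 5*c + 4) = (c - 4)*(c - 3)*(c + 4)*(c - 1)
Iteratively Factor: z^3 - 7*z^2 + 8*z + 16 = (z - 4)*(z^2 - 3*z - 4) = (z - 4)*(z + 1)*(z - 4)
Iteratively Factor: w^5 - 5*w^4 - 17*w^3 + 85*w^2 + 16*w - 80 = (w + 4)*(w^4 - 9*w^3 + 19*w^2 + 9*w - 20) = (w + 1)*(w + 4)*(w^3 - 10*w^2 + 29*w - 20) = (w - 4)*(w + 1)*(w + 4)*(w^2 - 6*w + 5) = (w - 5)*(w - 4)*(w + 1)*(w + 4)*(w - 1)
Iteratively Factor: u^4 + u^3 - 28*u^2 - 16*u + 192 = (u + 4)*(u^3 - 3*u^2 - 16*u + 48) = (u - 4)*(u + 4)*(u^2 + u - 12) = (u - 4)*(u + 4)^2*(u - 3)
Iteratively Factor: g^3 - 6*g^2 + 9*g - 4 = (g - 1)*(g^2 - 5*g + 4) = (g - 4)*(g - 1)*(g - 1)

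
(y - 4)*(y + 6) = y^2 + 2*y - 24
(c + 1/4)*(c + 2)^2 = c^3 + 17*c^2/4 + 5*c + 1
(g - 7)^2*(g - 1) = g^3 - 15*g^2 + 63*g - 49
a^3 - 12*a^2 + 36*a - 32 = (a - 8)*(a - 2)^2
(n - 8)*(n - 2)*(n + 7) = n^3 - 3*n^2 - 54*n + 112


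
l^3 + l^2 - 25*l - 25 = (l - 5)*(l + 1)*(l + 5)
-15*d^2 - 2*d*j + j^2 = (-5*d + j)*(3*d + j)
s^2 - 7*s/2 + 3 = (s - 2)*(s - 3/2)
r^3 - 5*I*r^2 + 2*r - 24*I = (r - 4*I)*(r - 3*I)*(r + 2*I)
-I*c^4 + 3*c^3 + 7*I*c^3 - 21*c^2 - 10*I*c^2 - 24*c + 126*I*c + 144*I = (c - 8)*(c - 3*I)*(c + 6*I)*(-I*c - I)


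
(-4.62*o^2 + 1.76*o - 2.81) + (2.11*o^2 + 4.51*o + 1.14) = -2.51*o^2 + 6.27*o - 1.67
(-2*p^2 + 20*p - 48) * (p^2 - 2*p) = -2*p^4 + 24*p^3 - 88*p^2 + 96*p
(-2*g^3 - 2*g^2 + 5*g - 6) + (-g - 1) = -2*g^3 - 2*g^2 + 4*g - 7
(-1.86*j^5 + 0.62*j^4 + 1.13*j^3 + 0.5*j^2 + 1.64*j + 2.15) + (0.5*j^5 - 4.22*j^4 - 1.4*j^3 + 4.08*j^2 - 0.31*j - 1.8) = -1.36*j^5 - 3.6*j^4 - 0.27*j^3 + 4.58*j^2 + 1.33*j + 0.35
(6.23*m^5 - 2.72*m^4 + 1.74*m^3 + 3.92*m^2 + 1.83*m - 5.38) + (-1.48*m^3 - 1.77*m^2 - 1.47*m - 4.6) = 6.23*m^5 - 2.72*m^4 + 0.26*m^3 + 2.15*m^2 + 0.36*m - 9.98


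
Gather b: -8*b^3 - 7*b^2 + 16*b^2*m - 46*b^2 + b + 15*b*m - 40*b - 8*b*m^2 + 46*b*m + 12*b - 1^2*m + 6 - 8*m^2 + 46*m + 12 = -8*b^3 + b^2*(16*m - 53) + b*(-8*m^2 + 61*m - 27) - 8*m^2 + 45*m + 18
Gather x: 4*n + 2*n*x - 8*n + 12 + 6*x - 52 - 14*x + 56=-4*n + x*(2*n - 8) + 16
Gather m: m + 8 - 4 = m + 4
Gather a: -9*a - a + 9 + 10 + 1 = 20 - 10*a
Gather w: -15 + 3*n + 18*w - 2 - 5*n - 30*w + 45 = -2*n - 12*w + 28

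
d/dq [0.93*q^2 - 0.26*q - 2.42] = 1.86*q - 0.26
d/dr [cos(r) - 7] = -sin(r)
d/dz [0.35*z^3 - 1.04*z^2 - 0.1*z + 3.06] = 1.05*z^2 - 2.08*z - 0.1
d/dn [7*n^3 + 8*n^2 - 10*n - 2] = 21*n^2 + 16*n - 10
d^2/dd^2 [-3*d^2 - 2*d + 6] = -6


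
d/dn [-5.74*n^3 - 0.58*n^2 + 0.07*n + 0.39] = -17.22*n^2 - 1.16*n + 0.07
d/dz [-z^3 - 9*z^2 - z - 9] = -3*z^2 - 18*z - 1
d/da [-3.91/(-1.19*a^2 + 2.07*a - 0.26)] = (8.0937 - 9.3058*a)/(1.19*a^2 - 2.07*a + 0.26)^2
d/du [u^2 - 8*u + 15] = 2*u - 8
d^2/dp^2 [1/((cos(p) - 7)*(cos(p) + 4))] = (-4*sin(p)^4 + 123*sin(p)^2 + 291*cos(p)/4 + 9*cos(3*p)/4 - 45)/((cos(p) - 7)^3*(cos(p) + 4)^3)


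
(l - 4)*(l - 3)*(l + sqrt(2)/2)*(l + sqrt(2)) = l^4 - 7*l^3 + 3*sqrt(2)*l^3/2 - 21*sqrt(2)*l^2/2 + 13*l^2 - 7*l + 18*sqrt(2)*l + 12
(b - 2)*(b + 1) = b^2 - b - 2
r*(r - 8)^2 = r^3 - 16*r^2 + 64*r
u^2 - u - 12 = (u - 4)*(u + 3)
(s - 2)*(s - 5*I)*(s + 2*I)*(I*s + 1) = I*s^4 + 4*s^3 - 2*I*s^3 - 8*s^2 + 7*I*s^2 + 10*s - 14*I*s - 20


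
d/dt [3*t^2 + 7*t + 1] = 6*t + 7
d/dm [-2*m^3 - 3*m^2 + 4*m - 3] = -6*m^2 - 6*m + 4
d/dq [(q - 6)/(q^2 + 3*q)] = (-q^2 + 12*q + 18)/(q^2*(q^2 + 6*q + 9))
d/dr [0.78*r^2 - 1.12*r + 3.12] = 1.56*r - 1.12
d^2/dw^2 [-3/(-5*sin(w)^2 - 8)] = 30*(-10*sin(w)^4 + 31*sin(w)^2 - 8)/(5*sin(w)^2 + 8)^3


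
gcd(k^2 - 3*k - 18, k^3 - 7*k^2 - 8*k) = 1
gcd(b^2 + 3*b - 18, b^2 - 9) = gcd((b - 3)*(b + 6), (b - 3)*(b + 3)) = b - 3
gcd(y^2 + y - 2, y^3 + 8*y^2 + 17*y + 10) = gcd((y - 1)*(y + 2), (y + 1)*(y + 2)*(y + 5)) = y + 2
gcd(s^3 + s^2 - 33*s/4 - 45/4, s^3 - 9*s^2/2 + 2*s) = 1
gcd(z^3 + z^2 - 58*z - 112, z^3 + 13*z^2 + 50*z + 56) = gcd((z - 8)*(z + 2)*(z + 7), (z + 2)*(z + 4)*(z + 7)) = z^2 + 9*z + 14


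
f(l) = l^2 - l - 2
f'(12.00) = 23.00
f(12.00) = 130.00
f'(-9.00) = -19.00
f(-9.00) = 88.00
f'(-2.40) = -5.80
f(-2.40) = 6.16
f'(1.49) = 1.98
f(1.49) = -1.27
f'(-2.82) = -6.64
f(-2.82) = 8.77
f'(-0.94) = -2.88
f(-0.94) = -0.18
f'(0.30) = -0.40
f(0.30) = -2.21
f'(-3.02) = -7.04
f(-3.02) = 10.14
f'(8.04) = 15.08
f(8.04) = 54.60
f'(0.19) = -0.62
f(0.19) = -2.15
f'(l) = 2*l - 1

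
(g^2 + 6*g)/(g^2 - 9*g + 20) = g*(g + 6)/(g^2 - 9*g + 20)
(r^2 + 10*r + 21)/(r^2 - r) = (r^2 + 10*r + 21)/(r*(r - 1))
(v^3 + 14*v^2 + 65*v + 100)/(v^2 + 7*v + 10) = (v^2 + 9*v + 20)/(v + 2)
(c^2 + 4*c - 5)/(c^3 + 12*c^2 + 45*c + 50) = (c - 1)/(c^2 + 7*c + 10)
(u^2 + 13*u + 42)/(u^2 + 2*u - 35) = (u + 6)/(u - 5)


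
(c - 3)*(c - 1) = c^2 - 4*c + 3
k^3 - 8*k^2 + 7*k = k*(k - 7)*(k - 1)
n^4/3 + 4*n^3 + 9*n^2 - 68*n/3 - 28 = (n/3 + 1/3)*(n - 2)*(n + 6)*(n + 7)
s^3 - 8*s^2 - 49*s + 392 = (s - 8)*(s - 7)*(s + 7)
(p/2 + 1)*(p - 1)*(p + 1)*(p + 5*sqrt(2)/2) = p^4/2 + p^3 + 5*sqrt(2)*p^3/4 - p^2/2 + 5*sqrt(2)*p^2/2 - 5*sqrt(2)*p/4 - p - 5*sqrt(2)/2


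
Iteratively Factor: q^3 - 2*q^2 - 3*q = (q - 3)*(q^2 + q) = (q - 3)*(q + 1)*(q)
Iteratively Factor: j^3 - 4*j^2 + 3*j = (j)*(j^2 - 4*j + 3) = j*(j - 1)*(j - 3)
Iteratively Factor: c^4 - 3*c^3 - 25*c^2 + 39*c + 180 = (c + 3)*(c^3 - 6*c^2 - 7*c + 60) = (c - 5)*(c + 3)*(c^2 - c - 12) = (c - 5)*(c - 4)*(c + 3)*(c + 3)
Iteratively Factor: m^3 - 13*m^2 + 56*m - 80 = (m - 4)*(m^2 - 9*m + 20) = (m - 4)^2*(m - 5)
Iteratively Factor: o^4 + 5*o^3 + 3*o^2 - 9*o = (o - 1)*(o^3 + 6*o^2 + 9*o) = (o - 1)*(o + 3)*(o^2 + 3*o) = (o - 1)*(o + 3)^2*(o)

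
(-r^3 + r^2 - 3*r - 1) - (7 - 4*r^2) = -r^3 + 5*r^2 - 3*r - 8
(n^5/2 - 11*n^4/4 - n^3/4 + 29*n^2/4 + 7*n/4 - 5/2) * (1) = n^5/2 - 11*n^4/4 - n^3/4 + 29*n^2/4 + 7*n/4 - 5/2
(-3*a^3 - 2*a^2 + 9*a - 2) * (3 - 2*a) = 6*a^4 - 5*a^3 - 24*a^2 + 31*a - 6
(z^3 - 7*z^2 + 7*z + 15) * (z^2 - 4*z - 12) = z^5 - 11*z^4 + 23*z^3 + 71*z^2 - 144*z - 180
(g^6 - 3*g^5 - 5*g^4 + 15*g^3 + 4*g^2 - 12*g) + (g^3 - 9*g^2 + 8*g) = g^6 - 3*g^5 - 5*g^4 + 16*g^3 - 5*g^2 - 4*g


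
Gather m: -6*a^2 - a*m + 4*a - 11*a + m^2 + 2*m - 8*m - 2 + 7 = -6*a^2 - 7*a + m^2 + m*(-a - 6) + 5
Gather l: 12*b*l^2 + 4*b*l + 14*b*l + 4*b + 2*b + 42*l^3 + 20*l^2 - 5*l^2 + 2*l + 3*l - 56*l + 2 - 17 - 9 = 6*b + 42*l^3 + l^2*(12*b + 15) + l*(18*b - 51) - 24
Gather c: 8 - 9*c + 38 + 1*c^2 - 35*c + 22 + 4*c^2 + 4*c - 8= 5*c^2 - 40*c + 60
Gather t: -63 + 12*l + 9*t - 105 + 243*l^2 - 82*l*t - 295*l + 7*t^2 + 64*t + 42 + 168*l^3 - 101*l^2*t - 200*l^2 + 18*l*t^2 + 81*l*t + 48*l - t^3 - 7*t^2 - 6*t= 168*l^3 + 43*l^2 + 18*l*t^2 - 235*l - t^3 + t*(-101*l^2 - l + 67) - 126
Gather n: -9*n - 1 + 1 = -9*n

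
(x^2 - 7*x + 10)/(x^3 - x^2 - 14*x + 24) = (x - 5)/(x^2 + x - 12)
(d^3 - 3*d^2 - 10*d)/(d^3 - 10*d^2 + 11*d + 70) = d/(d - 7)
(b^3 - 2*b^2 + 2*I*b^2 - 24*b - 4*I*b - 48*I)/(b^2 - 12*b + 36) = (b^2 + 2*b*(2 + I) + 8*I)/(b - 6)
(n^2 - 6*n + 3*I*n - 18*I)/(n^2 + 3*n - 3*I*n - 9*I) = (n^2 + 3*n*(-2 + I) - 18*I)/(n^2 + 3*n*(1 - I) - 9*I)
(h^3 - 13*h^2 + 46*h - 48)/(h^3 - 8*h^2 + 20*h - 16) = (h^2 - 11*h + 24)/(h^2 - 6*h + 8)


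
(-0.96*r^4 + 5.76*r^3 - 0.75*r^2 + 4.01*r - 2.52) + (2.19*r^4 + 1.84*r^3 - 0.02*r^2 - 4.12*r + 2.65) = 1.23*r^4 + 7.6*r^3 - 0.77*r^2 - 0.11*r + 0.13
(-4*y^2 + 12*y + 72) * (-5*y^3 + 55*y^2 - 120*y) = 20*y^5 - 280*y^4 + 780*y^3 + 2520*y^2 - 8640*y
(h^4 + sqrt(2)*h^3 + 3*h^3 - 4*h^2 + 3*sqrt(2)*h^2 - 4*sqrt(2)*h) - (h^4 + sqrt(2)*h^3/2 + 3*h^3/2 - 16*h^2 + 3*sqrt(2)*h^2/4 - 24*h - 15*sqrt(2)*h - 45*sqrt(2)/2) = sqrt(2)*h^3/2 + 3*h^3/2 + 9*sqrt(2)*h^2/4 + 12*h^2 + 11*sqrt(2)*h + 24*h + 45*sqrt(2)/2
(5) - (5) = 0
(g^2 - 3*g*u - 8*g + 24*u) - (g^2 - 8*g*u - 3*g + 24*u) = 5*g*u - 5*g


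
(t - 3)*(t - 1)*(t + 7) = t^3 + 3*t^2 - 25*t + 21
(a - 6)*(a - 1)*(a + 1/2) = a^3 - 13*a^2/2 + 5*a/2 + 3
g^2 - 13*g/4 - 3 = (g - 4)*(g + 3/4)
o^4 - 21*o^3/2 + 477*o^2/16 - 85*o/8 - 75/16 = (o - 5)^2*(o - 3/4)*(o + 1/4)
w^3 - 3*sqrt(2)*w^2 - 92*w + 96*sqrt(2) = (w - 8*sqrt(2))*(w - sqrt(2))*(w + 6*sqrt(2))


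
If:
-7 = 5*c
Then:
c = -7/5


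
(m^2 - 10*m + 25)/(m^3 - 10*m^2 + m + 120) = (m - 5)/(m^2 - 5*m - 24)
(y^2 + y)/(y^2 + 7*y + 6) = y/(y + 6)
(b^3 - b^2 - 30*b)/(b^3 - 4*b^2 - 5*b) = (-b^2 + b + 30)/(-b^2 + 4*b + 5)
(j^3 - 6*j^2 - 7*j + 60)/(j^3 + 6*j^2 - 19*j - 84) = (j - 5)/(j + 7)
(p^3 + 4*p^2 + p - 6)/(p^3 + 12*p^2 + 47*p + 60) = (p^2 + p - 2)/(p^2 + 9*p + 20)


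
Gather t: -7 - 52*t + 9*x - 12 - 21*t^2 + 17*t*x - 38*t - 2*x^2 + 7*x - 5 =-21*t^2 + t*(17*x - 90) - 2*x^2 + 16*x - 24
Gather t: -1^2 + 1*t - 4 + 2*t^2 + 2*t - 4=2*t^2 + 3*t - 9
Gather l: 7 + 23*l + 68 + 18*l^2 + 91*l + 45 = 18*l^2 + 114*l + 120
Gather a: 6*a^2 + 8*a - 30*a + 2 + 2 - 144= 6*a^2 - 22*a - 140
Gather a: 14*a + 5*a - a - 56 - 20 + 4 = 18*a - 72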